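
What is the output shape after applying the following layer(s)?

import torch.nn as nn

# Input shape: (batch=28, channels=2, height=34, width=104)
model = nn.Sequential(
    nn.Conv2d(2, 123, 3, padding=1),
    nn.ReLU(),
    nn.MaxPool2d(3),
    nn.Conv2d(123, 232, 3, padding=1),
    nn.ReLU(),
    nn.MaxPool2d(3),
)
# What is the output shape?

Input shape: (28, 2, 34, 104)
  -> after first Conv2d: (28, 123, 34, 104)
  -> after first MaxPool2d: (28, 123, 11, 34)
  -> after second Conv2d: (28, 232, 11, 34)
Output shape: (28, 232, 3, 11)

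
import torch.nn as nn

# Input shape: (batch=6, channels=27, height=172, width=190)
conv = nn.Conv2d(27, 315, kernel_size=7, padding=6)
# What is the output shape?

Input shape: (6, 27, 172, 190)
Output shape: (6, 315, 178, 196)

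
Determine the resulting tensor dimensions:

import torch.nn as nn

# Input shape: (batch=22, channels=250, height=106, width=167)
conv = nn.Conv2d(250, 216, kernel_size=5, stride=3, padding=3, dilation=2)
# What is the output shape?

Input shape: (22, 250, 106, 167)
Output shape: (22, 216, 35, 55)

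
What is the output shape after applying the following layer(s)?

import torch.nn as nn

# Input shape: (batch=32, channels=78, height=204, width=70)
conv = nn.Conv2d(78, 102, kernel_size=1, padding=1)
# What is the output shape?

Input shape: (32, 78, 204, 70)
Output shape: (32, 102, 206, 72)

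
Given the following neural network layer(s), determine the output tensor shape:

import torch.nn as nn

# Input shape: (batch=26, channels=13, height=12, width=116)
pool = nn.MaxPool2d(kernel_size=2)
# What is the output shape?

Input shape: (26, 13, 12, 116)
Output shape: (26, 13, 6, 58)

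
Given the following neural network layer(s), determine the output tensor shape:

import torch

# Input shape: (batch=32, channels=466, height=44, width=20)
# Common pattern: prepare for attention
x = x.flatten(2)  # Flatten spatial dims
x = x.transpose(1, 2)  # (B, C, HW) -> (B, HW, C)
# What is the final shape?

Input shape: (32, 466, 44, 20)
  -> after flatten(2): (32, 466, 880)
Output shape: (32, 880, 466)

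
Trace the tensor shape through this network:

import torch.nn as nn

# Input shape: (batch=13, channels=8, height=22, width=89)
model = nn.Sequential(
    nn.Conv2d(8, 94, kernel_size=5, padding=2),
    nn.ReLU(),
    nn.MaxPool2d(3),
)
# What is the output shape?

Input shape: (13, 8, 22, 89)
  -> after Conv2d: (13, 94, 22, 89)
  -> after ReLU: (13, 94, 22, 89)
Output shape: (13, 94, 7, 29)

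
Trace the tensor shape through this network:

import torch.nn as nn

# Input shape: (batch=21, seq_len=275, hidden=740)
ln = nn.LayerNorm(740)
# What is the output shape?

Input shape: (21, 275, 740)
Output shape: (21, 275, 740)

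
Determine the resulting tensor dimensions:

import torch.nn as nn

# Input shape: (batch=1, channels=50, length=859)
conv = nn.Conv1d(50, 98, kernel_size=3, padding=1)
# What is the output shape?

Input shape: (1, 50, 859)
Output shape: (1, 98, 859)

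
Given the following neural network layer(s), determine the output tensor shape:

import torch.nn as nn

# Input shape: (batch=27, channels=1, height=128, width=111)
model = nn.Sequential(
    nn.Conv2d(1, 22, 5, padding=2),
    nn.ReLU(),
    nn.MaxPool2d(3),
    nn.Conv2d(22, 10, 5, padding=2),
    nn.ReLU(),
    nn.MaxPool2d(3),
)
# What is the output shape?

Input shape: (27, 1, 128, 111)
  -> after first Conv2d: (27, 22, 128, 111)
  -> after first MaxPool2d: (27, 22, 42, 37)
  -> after second Conv2d: (27, 10, 42, 37)
Output shape: (27, 10, 14, 12)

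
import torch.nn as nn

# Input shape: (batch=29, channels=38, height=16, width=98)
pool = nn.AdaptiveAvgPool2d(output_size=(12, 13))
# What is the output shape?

Input shape: (29, 38, 16, 98)
Output shape: (29, 38, 12, 13)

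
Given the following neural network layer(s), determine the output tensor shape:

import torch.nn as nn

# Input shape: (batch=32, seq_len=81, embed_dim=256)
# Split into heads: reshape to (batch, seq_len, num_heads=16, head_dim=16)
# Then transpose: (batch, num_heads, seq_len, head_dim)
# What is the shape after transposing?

Input shape: (32, 81, 256)
  -> after reshape: (32, 81, 16, 16)
Output shape: (32, 16, 81, 16)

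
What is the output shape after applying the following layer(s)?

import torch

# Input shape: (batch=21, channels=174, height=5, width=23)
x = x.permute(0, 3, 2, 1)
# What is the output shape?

Input shape: (21, 174, 5, 23)
Output shape: (21, 23, 5, 174)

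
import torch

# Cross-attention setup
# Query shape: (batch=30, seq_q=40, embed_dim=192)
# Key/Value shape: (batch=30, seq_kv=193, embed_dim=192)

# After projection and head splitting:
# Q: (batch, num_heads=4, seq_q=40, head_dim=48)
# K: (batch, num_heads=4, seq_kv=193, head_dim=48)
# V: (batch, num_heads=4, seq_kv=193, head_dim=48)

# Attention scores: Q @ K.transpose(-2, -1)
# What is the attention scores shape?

Input shape: (30, 40, 192)
Output shape: (30, 4, 40, 193)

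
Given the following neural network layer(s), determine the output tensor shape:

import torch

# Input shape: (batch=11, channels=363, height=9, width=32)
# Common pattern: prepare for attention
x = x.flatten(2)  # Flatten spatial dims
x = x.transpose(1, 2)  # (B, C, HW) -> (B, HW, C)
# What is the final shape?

Input shape: (11, 363, 9, 32)
  -> after flatten(2): (11, 363, 288)
Output shape: (11, 288, 363)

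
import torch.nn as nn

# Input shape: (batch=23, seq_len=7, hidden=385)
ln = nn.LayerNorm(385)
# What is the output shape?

Input shape: (23, 7, 385)
Output shape: (23, 7, 385)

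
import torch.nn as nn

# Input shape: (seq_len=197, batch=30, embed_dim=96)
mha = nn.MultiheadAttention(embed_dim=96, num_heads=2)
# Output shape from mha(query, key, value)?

Input shape: (197, 30, 96)
Output shape: (197, 30, 96)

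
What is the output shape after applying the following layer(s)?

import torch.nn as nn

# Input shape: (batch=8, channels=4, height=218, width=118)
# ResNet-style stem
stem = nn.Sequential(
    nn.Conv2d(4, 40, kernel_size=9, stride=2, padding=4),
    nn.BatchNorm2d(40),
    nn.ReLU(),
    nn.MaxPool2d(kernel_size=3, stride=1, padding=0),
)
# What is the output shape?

Input shape: (8, 4, 218, 118)
  -> after Conv2d 9x9 stride=2: (8, 40, 109, 59)
Output shape: (8, 40, 107, 57)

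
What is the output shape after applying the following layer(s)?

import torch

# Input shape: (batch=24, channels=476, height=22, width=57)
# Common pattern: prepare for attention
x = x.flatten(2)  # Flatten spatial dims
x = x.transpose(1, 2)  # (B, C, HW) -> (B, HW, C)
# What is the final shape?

Input shape: (24, 476, 22, 57)
  -> after flatten(2): (24, 476, 1254)
Output shape: (24, 1254, 476)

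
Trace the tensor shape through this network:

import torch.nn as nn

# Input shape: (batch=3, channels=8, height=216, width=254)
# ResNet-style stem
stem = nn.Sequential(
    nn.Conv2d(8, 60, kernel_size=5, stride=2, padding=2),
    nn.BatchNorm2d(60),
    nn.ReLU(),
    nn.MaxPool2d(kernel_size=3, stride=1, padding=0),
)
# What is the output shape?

Input shape: (3, 8, 216, 254)
  -> after Conv2d 5x5 stride=2: (3, 60, 108, 127)
Output shape: (3, 60, 106, 125)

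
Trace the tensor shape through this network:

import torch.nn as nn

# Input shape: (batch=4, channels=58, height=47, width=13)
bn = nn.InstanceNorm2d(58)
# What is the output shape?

Input shape: (4, 58, 47, 13)
Output shape: (4, 58, 47, 13)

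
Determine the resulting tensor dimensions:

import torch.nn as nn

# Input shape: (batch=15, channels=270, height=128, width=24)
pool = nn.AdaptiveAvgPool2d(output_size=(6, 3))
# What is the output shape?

Input shape: (15, 270, 128, 24)
Output shape: (15, 270, 6, 3)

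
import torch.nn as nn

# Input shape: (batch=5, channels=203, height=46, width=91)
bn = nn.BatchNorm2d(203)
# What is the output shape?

Input shape: (5, 203, 46, 91)
Output shape: (5, 203, 46, 91)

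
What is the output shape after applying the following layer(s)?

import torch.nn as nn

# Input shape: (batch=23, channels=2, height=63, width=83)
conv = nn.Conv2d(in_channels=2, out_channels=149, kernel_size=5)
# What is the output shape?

Input shape: (23, 2, 63, 83)
Output shape: (23, 149, 59, 79)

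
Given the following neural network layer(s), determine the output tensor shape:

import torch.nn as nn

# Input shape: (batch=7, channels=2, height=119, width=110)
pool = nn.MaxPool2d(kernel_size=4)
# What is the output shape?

Input shape: (7, 2, 119, 110)
Output shape: (7, 2, 29, 27)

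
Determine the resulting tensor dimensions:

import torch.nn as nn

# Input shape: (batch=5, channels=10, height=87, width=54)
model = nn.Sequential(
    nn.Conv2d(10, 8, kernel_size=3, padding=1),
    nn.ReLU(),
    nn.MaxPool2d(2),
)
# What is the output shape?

Input shape: (5, 10, 87, 54)
  -> after Conv2d: (5, 8, 87, 54)
  -> after ReLU: (5, 8, 87, 54)
Output shape: (5, 8, 43, 27)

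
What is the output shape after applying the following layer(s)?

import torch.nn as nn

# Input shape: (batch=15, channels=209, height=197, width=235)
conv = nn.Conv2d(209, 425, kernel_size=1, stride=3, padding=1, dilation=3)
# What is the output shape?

Input shape: (15, 209, 197, 235)
Output shape: (15, 425, 67, 79)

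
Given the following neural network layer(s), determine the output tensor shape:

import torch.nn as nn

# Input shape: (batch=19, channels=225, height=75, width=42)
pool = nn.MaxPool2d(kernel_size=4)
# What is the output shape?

Input shape: (19, 225, 75, 42)
Output shape: (19, 225, 18, 10)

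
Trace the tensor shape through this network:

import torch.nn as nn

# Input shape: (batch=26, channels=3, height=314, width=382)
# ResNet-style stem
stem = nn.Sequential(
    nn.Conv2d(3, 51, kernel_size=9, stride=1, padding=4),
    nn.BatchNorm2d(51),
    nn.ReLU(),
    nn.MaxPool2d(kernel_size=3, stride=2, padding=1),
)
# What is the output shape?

Input shape: (26, 3, 314, 382)
  -> after Conv2d 9x9 stride=1: (26, 51, 314, 382)
Output shape: (26, 51, 157, 191)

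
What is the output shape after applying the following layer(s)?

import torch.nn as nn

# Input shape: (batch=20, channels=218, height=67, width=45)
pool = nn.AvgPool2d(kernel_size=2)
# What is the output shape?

Input shape: (20, 218, 67, 45)
Output shape: (20, 218, 33, 22)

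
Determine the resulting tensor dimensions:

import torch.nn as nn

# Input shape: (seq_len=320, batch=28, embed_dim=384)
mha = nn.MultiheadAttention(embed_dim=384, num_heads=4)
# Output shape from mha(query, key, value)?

Input shape: (320, 28, 384)
Output shape: (320, 28, 384)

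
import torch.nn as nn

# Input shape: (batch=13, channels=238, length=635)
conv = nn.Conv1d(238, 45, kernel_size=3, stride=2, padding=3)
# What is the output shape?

Input shape: (13, 238, 635)
Output shape: (13, 45, 320)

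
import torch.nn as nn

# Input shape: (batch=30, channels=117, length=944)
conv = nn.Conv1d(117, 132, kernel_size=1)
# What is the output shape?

Input shape: (30, 117, 944)
Output shape: (30, 132, 944)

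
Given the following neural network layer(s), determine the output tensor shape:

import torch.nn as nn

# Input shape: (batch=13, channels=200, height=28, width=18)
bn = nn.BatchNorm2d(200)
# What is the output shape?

Input shape: (13, 200, 28, 18)
Output shape: (13, 200, 28, 18)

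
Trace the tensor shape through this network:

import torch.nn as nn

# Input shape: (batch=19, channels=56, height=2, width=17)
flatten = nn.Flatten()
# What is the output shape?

Input shape: (19, 56, 2, 17)
Output shape: (19, 1904)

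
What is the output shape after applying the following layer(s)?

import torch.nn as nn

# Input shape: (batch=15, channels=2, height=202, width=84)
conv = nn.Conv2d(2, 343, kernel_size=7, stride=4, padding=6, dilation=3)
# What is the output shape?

Input shape: (15, 2, 202, 84)
Output shape: (15, 343, 49, 20)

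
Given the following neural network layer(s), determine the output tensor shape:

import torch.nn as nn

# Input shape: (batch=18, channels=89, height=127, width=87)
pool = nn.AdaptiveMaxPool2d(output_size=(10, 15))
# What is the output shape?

Input shape: (18, 89, 127, 87)
Output shape: (18, 89, 10, 15)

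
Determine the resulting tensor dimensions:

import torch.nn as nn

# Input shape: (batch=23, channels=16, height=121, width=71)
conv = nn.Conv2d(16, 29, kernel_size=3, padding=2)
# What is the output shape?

Input shape: (23, 16, 121, 71)
Output shape: (23, 29, 123, 73)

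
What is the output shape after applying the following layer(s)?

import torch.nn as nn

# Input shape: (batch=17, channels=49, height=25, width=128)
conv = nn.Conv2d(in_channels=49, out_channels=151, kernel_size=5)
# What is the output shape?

Input shape: (17, 49, 25, 128)
Output shape: (17, 151, 21, 124)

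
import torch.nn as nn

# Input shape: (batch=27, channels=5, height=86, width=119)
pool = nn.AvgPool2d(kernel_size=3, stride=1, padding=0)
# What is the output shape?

Input shape: (27, 5, 86, 119)
Output shape: (27, 5, 84, 117)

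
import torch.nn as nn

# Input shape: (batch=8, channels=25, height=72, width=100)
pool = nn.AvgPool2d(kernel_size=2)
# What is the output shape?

Input shape: (8, 25, 72, 100)
Output shape: (8, 25, 36, 50)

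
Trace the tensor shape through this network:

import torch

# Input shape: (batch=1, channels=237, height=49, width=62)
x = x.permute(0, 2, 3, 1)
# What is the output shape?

Input shape: (1, 237, 49, 62)
Output shape: (1, 49, 62, 237)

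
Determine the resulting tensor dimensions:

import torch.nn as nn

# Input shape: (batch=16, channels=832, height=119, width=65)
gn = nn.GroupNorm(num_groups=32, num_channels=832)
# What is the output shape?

Input shape: (16, 832, 119, 65)
Output shape: (16, 832, 119, 65)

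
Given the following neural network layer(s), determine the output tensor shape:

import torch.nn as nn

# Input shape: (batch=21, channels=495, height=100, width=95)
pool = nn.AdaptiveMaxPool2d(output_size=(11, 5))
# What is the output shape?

Input shape: (21, 495, 100, 95)
Output shape: (21, 495, 11, 5)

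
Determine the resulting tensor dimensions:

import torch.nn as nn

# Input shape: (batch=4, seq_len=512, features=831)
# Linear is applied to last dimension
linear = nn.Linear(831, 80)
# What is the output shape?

Input shape: (4, 512, 831)
Output shape: (4, 512, 80)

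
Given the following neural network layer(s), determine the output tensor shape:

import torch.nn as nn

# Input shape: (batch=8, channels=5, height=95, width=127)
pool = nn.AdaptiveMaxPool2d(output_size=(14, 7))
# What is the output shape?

Input shape: (8, 5, 95, 127)
Output shape: (8, 5, 14, 7)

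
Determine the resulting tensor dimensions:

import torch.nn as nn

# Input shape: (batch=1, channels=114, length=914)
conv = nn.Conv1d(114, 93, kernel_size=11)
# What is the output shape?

Input shape: (1, 114, 914)
Output shape: (1, 93, 904)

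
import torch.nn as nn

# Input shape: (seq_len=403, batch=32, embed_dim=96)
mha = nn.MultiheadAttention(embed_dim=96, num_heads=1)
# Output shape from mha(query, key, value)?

Input shape: (403, 32, 96)
Output shape: (403, 32, 96)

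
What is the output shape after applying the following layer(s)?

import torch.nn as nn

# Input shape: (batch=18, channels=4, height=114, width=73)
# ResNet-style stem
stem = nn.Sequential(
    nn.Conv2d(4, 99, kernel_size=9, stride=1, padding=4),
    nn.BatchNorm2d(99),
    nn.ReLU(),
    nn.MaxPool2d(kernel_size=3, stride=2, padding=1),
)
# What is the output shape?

Input shape: (18, 4, 114, 73)
  -> after Conv2d 9x9 stride=1: (18, 99, 114, 73)
Output shape: (18, 99, 57, 37)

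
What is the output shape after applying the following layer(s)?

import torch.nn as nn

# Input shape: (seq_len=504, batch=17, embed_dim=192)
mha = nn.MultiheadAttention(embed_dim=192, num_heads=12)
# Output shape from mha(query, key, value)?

Input shape: (504, 17, 192)
Output shape: (504, 17, 192)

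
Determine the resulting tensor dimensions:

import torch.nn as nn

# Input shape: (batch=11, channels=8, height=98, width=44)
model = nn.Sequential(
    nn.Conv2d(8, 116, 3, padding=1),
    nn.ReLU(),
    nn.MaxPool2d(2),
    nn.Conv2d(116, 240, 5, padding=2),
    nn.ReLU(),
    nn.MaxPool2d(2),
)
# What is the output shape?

Input shape: (11, 8, 98, 44)
  -> after first Conv2d: (11, 116, 98, 44)
  -> after first MaxPool2d: (11, 116, 49, 22)
  -> after second Conv2d: (11, 240, 49, 22)
Output shape: (11, 240, 24, 11)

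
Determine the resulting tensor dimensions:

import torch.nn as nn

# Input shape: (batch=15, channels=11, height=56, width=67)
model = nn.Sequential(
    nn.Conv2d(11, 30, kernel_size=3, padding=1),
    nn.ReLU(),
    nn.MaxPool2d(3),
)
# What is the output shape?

Input shape: (15, 11, 56, 67)
  -> after Conv2d: (15, 30, 56, 67)
  -> after ReLU: (15, 30, 56, 67)
Output shape: (15, 30, 18, 22)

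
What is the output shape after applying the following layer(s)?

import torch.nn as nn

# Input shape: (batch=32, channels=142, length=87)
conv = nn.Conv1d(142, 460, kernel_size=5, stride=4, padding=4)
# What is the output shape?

Input shape: (32, 142, 87)
Output shape: (32, 460, 23)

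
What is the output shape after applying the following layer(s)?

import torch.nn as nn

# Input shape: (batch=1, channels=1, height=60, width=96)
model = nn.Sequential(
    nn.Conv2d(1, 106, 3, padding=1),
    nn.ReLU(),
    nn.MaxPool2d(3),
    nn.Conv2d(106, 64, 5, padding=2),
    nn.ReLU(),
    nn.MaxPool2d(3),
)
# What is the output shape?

Input shape: (1, 1, 60, 96)
  -> after first Conv2d: (1, 106, 60, 96)
  -> after first MaxPool2d: (1, 106, 20, 32)
  -> after second Conv2d: (1, 64, 20, 32)
Output shape: (1, 64, 6, 10)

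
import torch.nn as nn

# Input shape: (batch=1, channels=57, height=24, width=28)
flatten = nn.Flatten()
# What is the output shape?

Input shape: (1, 57, 24, 28)
Output shape: (1, 38304)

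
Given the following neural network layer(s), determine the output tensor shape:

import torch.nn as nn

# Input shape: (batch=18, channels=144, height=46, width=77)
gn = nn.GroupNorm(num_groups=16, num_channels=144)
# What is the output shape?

Input shape: (18, 144, 46, 77)
Output shape: (18, 144, 46, 77)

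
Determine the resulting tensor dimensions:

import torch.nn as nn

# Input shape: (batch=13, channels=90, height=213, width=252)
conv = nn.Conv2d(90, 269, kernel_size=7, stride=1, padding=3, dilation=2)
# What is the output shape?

Input shape: (13, 90, 213, 252)
Output shape: (13, 269, 207, 246)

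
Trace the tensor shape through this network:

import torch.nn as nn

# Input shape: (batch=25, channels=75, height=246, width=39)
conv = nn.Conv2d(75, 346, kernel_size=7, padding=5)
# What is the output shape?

Input shape: (25, 75, 246, 39)
Output shape: (25, 346, 250, 43)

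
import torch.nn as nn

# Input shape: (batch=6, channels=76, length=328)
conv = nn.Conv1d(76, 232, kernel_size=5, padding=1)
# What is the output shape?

Input shape: (6, 76, 328)
Output shape: (6, 232, 326)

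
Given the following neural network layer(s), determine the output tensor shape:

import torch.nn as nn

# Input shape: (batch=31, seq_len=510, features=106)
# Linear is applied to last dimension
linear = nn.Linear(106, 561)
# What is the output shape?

Input shape: (31, 510, 106)
Output shape: (31, 510, 561)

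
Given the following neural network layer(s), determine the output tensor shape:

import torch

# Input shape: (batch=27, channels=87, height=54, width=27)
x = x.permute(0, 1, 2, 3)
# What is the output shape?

Input shape: (27, 87, 54, 27)
Output shape: (27, 87, 54, 27)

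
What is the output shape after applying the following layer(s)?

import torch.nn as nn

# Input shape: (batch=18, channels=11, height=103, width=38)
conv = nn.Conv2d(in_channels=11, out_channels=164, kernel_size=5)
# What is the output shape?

Input shape: (18, 11, 103, 38)
Output shape: (18, 164, 99, 34)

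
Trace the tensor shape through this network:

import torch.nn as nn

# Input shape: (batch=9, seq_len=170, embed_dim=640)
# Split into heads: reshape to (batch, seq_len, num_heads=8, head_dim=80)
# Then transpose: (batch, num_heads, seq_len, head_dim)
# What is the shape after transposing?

Input shape: (9, 170, 640)
  -> after reshape: (9, 170, 8, 80)
Output shape: (9, 8, 170, 80)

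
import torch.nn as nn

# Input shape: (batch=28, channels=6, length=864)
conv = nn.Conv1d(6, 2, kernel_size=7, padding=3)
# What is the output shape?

Input shape: (28, 6, 864)
Output shape: (28, 2, 864)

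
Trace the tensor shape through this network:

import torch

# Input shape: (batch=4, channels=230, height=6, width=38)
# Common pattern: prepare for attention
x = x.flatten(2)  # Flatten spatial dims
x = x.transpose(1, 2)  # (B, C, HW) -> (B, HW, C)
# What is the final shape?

Input shape: (4, 230, 6, 38)
  -> after flatten(2): (4, 230, 228)
Output shape: (4, 228, 230)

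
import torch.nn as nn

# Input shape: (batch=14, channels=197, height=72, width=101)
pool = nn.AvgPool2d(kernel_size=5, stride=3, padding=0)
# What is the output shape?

Input shape: (14, 197, 72, 101)
Output shape: (14, 197, 23, 33)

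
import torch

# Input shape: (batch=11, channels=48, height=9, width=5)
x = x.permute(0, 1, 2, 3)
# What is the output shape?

Input shape: (11, 48, 9, 5)
Output shape: (11, 48, 9, 5)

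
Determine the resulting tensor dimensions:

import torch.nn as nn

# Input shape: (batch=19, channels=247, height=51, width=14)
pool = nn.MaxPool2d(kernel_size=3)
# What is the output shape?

Input shape: (19, 247, 51, 14)
Output shape: (19, 247, 17, 4)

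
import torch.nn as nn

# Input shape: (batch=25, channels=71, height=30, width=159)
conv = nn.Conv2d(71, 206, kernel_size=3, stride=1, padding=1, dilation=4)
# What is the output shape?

Input shape: (25, 71, 30, 159)
Output shape: (25, 206, 24, 153)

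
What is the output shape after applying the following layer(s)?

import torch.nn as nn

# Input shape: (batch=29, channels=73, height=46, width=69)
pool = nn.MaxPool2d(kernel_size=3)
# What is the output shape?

Input shape: (29, 73, 46, 69)
Output shape: (29, 73, 15, 23)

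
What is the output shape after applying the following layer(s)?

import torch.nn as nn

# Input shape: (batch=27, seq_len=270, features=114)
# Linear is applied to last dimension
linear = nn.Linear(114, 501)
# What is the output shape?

Input shape: (27, 270, 114)
Output shape: (27, 270, 501)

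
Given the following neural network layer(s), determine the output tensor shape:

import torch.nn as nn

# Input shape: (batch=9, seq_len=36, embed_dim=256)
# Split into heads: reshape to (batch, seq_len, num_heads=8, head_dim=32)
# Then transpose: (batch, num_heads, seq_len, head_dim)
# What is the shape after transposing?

Input shape: (9, 36, 256)
  -> after reshape: (9, 36, 8, 32)
Output shape: (9, 8, 36, 32)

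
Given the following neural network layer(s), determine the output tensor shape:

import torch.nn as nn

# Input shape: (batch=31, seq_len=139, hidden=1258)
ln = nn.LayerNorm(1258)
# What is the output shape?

Input shape: (31, 139, 1258)
Output shape: (31, 139, 1258)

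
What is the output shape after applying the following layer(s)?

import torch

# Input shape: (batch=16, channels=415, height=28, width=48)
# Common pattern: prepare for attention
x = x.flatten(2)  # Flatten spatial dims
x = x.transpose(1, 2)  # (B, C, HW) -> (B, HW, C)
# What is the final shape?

Input shape: (16, 415, 28, 48)
  -> after flatten(2): (16, 415, 1344)
Output shape: (16, 1344, 415)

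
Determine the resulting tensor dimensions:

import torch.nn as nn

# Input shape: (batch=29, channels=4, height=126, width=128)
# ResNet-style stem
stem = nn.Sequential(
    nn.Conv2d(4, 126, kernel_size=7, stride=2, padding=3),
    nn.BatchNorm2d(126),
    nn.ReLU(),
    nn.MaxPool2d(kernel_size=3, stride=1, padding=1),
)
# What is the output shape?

Input shape: (29, 4, 126, 128)
  -> after Conv2d 7x7 stride=2: (29, 126, 63, 64)
Output shape: (29, 126, 63, 64)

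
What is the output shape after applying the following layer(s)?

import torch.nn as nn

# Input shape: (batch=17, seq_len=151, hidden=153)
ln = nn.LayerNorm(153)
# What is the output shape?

Input shape: (17, 151, 153)
Output shape: (17, 151, 153)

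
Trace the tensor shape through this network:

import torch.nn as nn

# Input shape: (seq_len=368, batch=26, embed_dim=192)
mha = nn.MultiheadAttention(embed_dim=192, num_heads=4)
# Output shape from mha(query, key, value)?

Input shape: (368, 26, 192)
Output shape: (368, 26, 192)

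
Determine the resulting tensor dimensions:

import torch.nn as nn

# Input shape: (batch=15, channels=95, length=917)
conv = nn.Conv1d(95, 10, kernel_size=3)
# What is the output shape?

Input shape: (15, 95, 917)
Output shape: (15, 10, 915)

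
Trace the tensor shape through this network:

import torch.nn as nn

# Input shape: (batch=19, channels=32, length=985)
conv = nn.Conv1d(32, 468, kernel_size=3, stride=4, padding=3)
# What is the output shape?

Input shape: (19, 32, 985)
Output shape: (19, 468, 248)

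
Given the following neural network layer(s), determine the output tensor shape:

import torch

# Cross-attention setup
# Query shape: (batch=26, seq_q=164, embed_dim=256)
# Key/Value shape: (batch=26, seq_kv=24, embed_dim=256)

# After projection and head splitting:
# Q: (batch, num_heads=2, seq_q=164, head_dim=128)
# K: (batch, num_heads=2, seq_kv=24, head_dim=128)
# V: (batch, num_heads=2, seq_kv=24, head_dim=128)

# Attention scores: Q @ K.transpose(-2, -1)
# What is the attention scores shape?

Input shape: (26, 164, 256)
Output shape: (26, 2, 164, 24)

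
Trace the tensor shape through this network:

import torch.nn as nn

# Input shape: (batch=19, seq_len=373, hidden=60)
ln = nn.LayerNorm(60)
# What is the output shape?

Input shape: (19, 373, 60)
Output shape: (19, 373, 60)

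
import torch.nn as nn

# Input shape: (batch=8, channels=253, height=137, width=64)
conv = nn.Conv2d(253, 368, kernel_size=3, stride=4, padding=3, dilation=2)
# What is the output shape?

Input shape: (8, 253, 137, 64)
Output shape: (8, 368, 35, 17)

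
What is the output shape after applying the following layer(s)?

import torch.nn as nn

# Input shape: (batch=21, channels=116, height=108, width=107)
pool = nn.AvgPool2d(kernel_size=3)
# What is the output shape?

Input shape: (21, 116, 108, 107)
Output shape: (21, 116, 36, 35)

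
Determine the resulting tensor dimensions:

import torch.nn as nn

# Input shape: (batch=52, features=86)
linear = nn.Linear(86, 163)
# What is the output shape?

Input shape: (52, 86)
Output shape: (52, 163)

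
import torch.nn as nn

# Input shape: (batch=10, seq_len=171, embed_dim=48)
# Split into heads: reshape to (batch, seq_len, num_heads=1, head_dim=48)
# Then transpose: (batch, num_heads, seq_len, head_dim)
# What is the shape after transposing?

Input shape: (10, 171, 48)
  -> after reshape: (10, 171, 1, 48)
Output shape: (10, 1, 171, 48)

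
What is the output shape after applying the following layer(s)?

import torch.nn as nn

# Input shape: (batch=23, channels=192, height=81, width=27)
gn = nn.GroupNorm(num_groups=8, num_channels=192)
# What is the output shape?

Input shape: (23, 192, 81, 27)
Output shape: (23, 192, 81, 27)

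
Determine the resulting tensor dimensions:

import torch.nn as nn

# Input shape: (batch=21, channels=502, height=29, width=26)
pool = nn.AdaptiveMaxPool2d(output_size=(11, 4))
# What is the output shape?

Input shape: (21, 502, 29, 26)
Output shape: (21, 502, 11, 4)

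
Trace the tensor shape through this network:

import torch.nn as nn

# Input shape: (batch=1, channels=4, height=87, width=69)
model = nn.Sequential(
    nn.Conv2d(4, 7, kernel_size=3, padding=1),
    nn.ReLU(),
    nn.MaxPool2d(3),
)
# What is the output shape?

Input shape: (1, 4, 87, 69)
  -> after Conv2d: (1, 7, 87, 69)
  -> after ReLU: (1, 7, 87, 69)
Output shape: (1, 7, 29, 23)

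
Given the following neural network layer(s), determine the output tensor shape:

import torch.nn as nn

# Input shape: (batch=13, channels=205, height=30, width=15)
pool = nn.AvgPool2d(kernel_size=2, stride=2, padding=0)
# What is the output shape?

Input shape: (13, 205, 30, 15)
Output shape: (13, 205, 15, 7)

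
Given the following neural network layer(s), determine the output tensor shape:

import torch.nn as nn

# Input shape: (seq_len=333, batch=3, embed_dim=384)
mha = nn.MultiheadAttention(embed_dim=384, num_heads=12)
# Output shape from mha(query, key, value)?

Input shape: (333, 3, 384)
Output shape: (333, 3, 384)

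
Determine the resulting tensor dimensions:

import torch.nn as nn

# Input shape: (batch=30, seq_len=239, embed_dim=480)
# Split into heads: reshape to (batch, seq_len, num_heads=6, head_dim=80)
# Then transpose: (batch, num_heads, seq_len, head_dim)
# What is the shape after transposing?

Input shape: (30, 239, 480)
  -> after reshape: (30, 239, 6, 80)
Output shape: (30, 6, 239, 80)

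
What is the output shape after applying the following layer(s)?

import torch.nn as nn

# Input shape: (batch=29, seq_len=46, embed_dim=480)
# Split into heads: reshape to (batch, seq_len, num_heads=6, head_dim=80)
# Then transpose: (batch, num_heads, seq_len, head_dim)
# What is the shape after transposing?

Input shape: (29, 46, 480)
  -> after reshape: (29, 46, 6, 80)
Output shape: (29, 6, 46, 80)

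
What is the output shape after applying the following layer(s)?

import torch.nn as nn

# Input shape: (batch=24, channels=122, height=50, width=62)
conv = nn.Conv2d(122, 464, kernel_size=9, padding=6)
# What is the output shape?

Input shape: (24, 122, 50, 62)
Output shape: (24, 464, 54, 66)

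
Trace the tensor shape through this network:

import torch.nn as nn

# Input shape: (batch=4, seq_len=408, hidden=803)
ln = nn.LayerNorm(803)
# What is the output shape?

Input shape: (4, 408, 803)
Output shape: (4, 408, 803)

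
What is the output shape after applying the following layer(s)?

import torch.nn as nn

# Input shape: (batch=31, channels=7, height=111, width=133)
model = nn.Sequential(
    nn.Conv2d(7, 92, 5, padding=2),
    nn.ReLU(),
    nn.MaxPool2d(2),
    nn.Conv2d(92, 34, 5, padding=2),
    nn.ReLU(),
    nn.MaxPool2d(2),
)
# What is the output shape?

Input shape: (31, 7, 111, 133)
  -> after first Conv2d: (31, 92, 111, 133)
  -> after first MaxPool2d: (31, 92, 55, 66)
  -> after second Conv2d: (31, 34, 55, 66)
Output shape: (31, 34, 27, 33)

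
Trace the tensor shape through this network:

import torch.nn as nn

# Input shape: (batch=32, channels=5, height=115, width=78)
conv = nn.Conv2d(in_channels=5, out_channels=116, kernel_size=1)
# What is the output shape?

Input shape: (32, 5, 115, 78)
Output shape: (32, 116, 115, 78)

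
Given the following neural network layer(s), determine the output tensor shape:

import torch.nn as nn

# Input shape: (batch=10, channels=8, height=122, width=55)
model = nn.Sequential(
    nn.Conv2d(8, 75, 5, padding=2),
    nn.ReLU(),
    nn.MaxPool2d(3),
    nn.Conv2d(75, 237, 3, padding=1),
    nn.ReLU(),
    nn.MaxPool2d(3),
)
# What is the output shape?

Input shape: (10, 8, 122, 55)
  -> after first Conv2d: (10, 75, 122, 55)
  -> after first MaxPool2d: (10, 75, 40, 18)
  -> after second Conv2d: (10, 237, 40, 18)
Output shape: (10, 237, 13, 6)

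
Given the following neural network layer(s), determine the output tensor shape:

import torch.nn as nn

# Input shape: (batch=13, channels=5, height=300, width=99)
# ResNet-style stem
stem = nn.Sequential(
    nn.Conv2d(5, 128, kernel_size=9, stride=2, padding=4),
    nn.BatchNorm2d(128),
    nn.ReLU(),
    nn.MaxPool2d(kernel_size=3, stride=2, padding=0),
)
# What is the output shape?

Input shape: (13, 5, 300, 99)
  -> after Conv2d 9x9 stride=2: (13, 128, 150, 50)
Output shape: (13, 128, 74, 24)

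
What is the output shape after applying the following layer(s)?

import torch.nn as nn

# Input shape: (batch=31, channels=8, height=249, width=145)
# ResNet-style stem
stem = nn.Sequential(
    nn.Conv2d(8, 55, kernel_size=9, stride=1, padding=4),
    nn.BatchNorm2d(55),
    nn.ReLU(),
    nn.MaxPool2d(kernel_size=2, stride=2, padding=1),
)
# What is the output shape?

Input shape: (31, 8, 249, 145)
  -> after Conv2d 9x9 stride=1: (31, 55, 249, 145)
Output shape: (31, 55, 125, 73)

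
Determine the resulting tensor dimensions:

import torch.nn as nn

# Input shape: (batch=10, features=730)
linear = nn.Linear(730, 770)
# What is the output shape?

Input shape: (10, 730)
Output shape: (10, 770)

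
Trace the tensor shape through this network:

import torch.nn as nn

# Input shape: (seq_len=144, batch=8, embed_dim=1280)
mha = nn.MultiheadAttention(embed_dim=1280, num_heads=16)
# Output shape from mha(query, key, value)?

Input shape: (144, 8, 1280)
Output shape: (144, 8, 1280)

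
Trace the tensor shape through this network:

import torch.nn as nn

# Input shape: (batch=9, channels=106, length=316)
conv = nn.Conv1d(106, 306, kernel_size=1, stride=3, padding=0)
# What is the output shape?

Input shape: (9, 106, 316)
Output shape: (9, 306, 106)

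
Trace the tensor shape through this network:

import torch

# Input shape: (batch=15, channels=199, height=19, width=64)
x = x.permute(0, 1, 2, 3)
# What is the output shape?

Input shape: (15, 199, 19, 64)
Output shape: (15, 199, 19, 64)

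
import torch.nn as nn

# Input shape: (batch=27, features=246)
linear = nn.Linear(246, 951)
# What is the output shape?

Input shape: (27, 246)
Output shape: (27, 951)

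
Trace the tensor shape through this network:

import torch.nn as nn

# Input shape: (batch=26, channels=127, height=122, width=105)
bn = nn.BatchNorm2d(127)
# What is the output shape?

Input shape: (26, 127, 122, 105)
Output shape: (26, 127, 122, 105)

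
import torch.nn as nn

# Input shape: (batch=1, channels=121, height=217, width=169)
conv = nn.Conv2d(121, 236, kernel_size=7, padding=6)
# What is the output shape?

Input shape: (1, 121, 217, 169)
Output shape: (1, 236, 223, 175)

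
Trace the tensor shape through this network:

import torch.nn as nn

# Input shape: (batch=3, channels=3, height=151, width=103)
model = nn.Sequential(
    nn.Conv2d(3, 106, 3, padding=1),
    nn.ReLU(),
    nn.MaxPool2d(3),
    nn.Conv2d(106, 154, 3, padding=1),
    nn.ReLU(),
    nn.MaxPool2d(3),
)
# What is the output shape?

Input shape: (3, 3, 151, 103)
  -> after first Conv2d: (3, 106, 151, 103)
  -> after first MaxPool2d: (3, 106, 50, 34)
  -> after second Conv2d: (3, 154, 50, 34)
Output shape: (3, 154, 16, 11)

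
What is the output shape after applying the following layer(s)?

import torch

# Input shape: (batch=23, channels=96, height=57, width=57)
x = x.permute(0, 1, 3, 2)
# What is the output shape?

Input shape: (23, 96, 57, 57)
Output shape: (23, 96, 57, 57)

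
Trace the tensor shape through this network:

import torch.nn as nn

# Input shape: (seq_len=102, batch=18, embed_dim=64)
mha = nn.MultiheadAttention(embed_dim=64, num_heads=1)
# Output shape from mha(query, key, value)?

Input shape: (102, 18, 64)
Output shape: (102, 18, 64)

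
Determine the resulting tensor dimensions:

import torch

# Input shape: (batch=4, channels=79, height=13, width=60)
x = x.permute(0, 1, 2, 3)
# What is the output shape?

Input shape: (4, 79, 13, 60)
Output shape: (4, 79, 13, 60)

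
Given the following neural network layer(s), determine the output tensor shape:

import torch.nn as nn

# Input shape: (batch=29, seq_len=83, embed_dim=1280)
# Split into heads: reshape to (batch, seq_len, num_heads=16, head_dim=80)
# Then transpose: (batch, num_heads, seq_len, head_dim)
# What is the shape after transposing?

Input shape: (29, 83, 1280)
  -> after reshape: (29, 83, 16, 80)
Output shape: (29, 16, 83, 80)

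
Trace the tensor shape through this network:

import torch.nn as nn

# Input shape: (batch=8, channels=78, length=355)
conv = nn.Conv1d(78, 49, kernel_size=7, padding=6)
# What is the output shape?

Input shape: (8, 78, 355)
Output shape: (8, 49, 361)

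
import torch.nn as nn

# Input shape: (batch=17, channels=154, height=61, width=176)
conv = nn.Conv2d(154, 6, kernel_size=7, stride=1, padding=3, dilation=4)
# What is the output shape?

Input shape: (17, 154, 61, 176)
Output shape: (17, 6, 43, 158)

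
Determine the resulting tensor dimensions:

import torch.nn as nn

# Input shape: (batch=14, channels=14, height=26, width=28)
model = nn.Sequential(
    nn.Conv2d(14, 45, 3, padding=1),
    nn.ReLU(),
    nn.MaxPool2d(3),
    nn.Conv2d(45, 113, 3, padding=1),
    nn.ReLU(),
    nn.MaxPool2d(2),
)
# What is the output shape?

Input shape: (14, 14, 26, 28)
  -> after first Conv2d: (14, 45, 26, 28)
  -> after first MaxPool2d: (14, 45, 8, 9)
  -> after second Conv2d: (14, 113, 8, 9)
Output shape: (14, 113, 4, 4)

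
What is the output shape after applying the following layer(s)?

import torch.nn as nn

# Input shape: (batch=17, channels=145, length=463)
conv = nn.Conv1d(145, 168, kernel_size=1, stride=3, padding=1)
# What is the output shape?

Input shape: (17, 145, 463)
Output shape: (17, 168, 155)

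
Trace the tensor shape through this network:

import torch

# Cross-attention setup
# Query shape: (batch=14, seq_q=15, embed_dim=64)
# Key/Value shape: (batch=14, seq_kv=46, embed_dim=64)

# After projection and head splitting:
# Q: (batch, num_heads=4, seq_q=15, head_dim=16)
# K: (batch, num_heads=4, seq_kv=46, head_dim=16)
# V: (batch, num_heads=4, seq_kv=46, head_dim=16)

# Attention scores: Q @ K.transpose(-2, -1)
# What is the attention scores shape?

Input shape: (14, 15, 64)
Output shape: (14, 4, 15, 46)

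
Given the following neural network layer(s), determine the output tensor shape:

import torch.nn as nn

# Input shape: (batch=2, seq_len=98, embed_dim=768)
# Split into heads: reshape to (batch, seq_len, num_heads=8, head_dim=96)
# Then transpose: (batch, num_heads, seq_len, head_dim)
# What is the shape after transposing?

Input shape: (2, 98, 768)
  -> after reshape: (2, 98, 8, 96)
Output shape: (2, 8, 98, 96)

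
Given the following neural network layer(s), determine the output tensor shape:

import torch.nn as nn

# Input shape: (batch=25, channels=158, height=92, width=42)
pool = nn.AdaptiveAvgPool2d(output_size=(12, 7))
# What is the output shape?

Input shape: (25, 158, 92, 42)
Output shape: (25, 158, 12, 7)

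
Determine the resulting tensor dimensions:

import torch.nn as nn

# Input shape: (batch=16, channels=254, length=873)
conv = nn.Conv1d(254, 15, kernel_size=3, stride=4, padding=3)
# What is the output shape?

Input shape: (16, 254, 873)
Output shape: (16, 15, 220)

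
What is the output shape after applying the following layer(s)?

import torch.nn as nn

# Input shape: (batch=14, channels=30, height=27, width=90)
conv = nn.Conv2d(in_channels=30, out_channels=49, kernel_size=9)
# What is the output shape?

Input shape: (14, 30, 27, 90)
Output shape: (14, 49, 19, 82)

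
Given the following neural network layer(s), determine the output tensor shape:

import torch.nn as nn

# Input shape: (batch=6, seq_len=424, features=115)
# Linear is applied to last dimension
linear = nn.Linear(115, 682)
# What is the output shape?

Input shape: (6, 424, 115)
Output shape: (6, 424, 682)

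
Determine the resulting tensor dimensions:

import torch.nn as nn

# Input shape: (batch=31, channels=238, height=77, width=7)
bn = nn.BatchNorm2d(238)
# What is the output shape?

Input shape: (31, 238, 77, 7)
Output shape: (31, 238, 77, 7)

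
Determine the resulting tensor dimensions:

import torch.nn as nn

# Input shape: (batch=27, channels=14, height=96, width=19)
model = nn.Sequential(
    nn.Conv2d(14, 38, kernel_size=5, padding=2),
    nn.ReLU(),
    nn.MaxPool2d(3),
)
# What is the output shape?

Input shape: (27, 14, 96, 19)
  -> after Conv2d: (27, 38, 96, 19)
  -> after ReLU: (27, 38, 96, 19)
Output shape: (27, 38, 32, 6)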